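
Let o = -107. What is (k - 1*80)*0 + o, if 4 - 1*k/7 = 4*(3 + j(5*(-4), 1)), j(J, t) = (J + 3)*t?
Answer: -107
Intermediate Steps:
j(J, t) = t*(3 + J) (j(J, t) = (3 + J)*t = t*(3 + J))
k = 420 (k = 28 - 28*(3 + 1*(3 + 5*(-4))) = 28 - 28*(3 + 1*(3 - 20)) = 28 - 28*(3 + 1*(-17)) = 28 - 28*(3 - 17) = 28 - 28*(-14) = 28 - 7*(-56) = 28 + 392 = 420)
(k - 1*80)*0 + o = (420 - 1*80)*0 - 107 = (420 - 80)*0 - 107 = 340*0 - 107 = 0 - 107 = -107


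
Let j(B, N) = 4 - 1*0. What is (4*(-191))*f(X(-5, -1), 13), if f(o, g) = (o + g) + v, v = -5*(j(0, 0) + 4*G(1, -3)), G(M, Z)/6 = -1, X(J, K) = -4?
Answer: -83276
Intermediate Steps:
G(M, Z) = -6 (G(M, Z) = 6*(-1) = -6)
j(B, N) = 4 (j(B, N) = 4 + 0 = 4)
v = 100 (v = -5*(4 + 4*(-6)) = -5*(4 - 24) = -5*(-20) = 100)
f(o, g) = 100 + g + o (f(o, g) = (o + g) + 100 = (g + o) + 100 = 100 + g + o)
(4*(-191))*f(X(-5, -1), 13) = (4*(-191))*(100 + 13 - 4) = -764*109 = -83276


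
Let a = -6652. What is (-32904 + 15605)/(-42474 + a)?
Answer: 17299/49126 ≈ 0.35214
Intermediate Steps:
(-32904 + 15605)/(-42474 + a) = (-32904 + 15605)/(-42474 - 6652) = -17299/(-49126) = -17299*(-1/49126) = 17299/49126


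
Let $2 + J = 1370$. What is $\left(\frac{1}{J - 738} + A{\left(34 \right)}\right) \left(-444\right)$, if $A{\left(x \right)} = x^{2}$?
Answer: $- \frac{53892794}{105} \approx -5.1326 \cdot 10^{5}$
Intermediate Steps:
$J = 1368$ ($J = -2 + 1370 = 1368$)
$\left(\frac{1}{J - 738} + A{\left(34 \right)}\right) \left(-444\right) = \left(\frac{1}{1368 - 738} + 34^{2}\right) \left(-444\right) = \left(\frac{1}{630} + 1156\right) \left(-444\right) = \frac{728281}{630} \left(-444\right) = - \frac{53892794}{105}$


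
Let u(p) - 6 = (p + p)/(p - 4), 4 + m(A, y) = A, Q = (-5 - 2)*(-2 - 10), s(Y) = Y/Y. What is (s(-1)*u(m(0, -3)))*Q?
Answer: 588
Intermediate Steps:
s(Y) = 1
Q = 84 (Q = -7*(-12) = 84)
m(A, y) = -4 + A
u(p) = 6 + 2*p/(-4 + p) (u(p) = 6 + (p + p)/(p - 4) = 6 + (2*p)/(-4 + p) = 6 + 2*p/(-4 + p))
(s(-1)*u(m(0, -3)))*Q = (1*(8*(-3 + (-4 + 0))/(-4 + (-4 + 0))))*84 = (1*(8*(-3 - 4)/(-4 - 4)))*84 = (1*(8*(-7)/(-8)))*84 = (1*(8*(-⅛)*(-7)))*84 = (1*7)*84 = 7*84 = 588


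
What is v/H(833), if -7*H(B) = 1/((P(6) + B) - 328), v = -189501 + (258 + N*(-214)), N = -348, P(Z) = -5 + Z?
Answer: 406518882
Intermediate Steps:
v = -114771 (v = -189501 + (258 - 348*(-214)) = -189501 + (258 + 74472) = -189501 + 74730 = -114771)
H(B) = -1/(7*(-327 + B)) (H(B) = -1/(7*(((-5 + 6) + B) - 328)) = -1/(7*((1 + B) - 328)) = -1/(7*(-327 + B)))
v/H(833) = -114771/((-1/(-2289 + 7*833))) = -114771/((-1/(-2289 + 5831))) = -114771/((-1/3542)) = -114771/((-1*1/3542)) = -114771/(-1/3542) = -114771*(-3542) = 406518882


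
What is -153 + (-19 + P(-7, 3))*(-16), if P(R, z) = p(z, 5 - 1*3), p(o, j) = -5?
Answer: 231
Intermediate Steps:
P(R, z) = -5
-153 + (-19 + P(-7, 3))*(-16) = -153 + (-19 - 5)*(-16) = -153 - 24*(-16) = -153 + 384 = 231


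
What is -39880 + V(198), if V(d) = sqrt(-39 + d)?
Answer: -39880 + sqrt(159) ≈ -39867.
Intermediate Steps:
-39880 + V(198) = -39880 + sqrt(-39 + 198) = -39880 + sqrt(159)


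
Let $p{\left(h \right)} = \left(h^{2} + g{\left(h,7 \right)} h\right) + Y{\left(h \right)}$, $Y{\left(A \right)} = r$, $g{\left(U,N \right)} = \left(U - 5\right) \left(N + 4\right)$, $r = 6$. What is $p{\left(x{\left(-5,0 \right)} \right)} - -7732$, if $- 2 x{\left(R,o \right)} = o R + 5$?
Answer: $\frac{15901}{2} \approx 7950.5$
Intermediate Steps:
$g{\left(U,N \right)} = \left(-5 + U\right) \left(4 + N\right)$
$Y{\left(A \right)} = 6$
$x{\left(R,o \right)} = - \frac{5}{2} - \frac{R o}{2}$ ($x{\left(R,o \right)} = - \frac{o R + 5}{2} = - \frac{R o + 5}{2} = - \frac{5 + R o}{2} = - \frac{5}{2} - \frac{R o}{2}$)
$p{\left(h \right)} = 6 + h^{2} + h \left(-55 + 11 h\right)$ ($p{\left(h \right)} = \left(h^{2} + \left(-20 - 35 + 4 h + 7 h\right) h\right) + 6 = \left(h^{2} + \left(-55 + 11 h\right) h\right) + 6 = \left(h^{2} + h \left(-55 + 11 h\right)\right) + 6 = 6 + h^{2} + h \left(-55 + 11 h\right)$)
$p{\left(x{\left(-5,0 \right)} \right)} - -7732 = \left(6 - 55 \left(- \frac{5}{2} - \left(- \frac{5}{2}\right) 0\right) + 12 \left(- \frac{5}{2} - \left(- \frac{5}{2}\right) 0\right)^{2}\right) - -7732 = \left(6 - 55 \left(- \frac{5}{2} + 0\right) + 12 \left(- \frac{5}{2} + 0\right)^{2}\right) + 7732 = \left(6 - - \frac{275}{2} + 12 \left(- \frac{5}{2}\right)^{2}\right) + 7732 = \left(6 + \frac{275}{2} + 12 \cdot \frac{25}{4}\right) + 7732 = \left(6 + \frac{275}{2} + 75\right) + 7732 = \frac{437}{2} + 7732 = \frac{15901}{2}$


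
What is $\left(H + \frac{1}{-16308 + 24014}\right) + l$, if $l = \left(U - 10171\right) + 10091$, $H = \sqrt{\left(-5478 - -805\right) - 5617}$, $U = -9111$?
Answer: $- \frac{70825845}{7706} + 7 i \sqrt{210} \approx -9191.0 + 101.44 i$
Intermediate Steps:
$H = 7 i \sqrt{210}$ ($H = \sqrt{\left(-5478 + 805\right) - 5617} = \sqrt{-4673 - 5617} = \sqrt{-10290} = 7 i \sqrt{210} \approx 101.44 i$)
$l = -9191$ ($l = \left(-9111 - 10171\right) + 10091 = -19282 + 10091 = -9191$)
$\left(H + \frac{1}{-16308 + 24014}\right) + l = \left(7 i \sqrt{210} + \frac{1}{-16308 + 24014}\right) - 9191 = \left(7 i \sqrt{210} + \frac{1}{7706}\right) - 9191 = \left(\frac{1}{7706} + 7 i \sqrt{210}\right) - 9191 = - \frac{70825845}{7706} + 7 i \sqrt{210}$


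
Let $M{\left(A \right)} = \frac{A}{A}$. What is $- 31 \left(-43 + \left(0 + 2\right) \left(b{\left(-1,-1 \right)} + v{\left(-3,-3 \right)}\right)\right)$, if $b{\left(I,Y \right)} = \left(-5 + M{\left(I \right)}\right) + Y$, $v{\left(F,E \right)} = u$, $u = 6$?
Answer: $1271$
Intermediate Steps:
$v{\left(F,E \right)} = 6$
$M{\left(A \right)} = 1$
$b{\left(I,Y \right)} = -4 + Y$ ($b{\left(I,Y \right)} = \left(-5 + 1\right) + Y = -4 + Y$)
$- 31 \left(-43 + \left(0 + 2\right) \left(b{\left(-1,-1 \right)} + v{\left(-3,-3 \right)}\right)\right) = - 31 \left(-43 + \left(0 + 2\right) \left(\left(-4 - 1\right) + 6\right)\right) = - 31 \left(-43 + 2 \left(-5 + 6\right)\right) = - 31 \left(-43 + 2 \cdot 1\right) = - 31 \left(-43 + 2\right) = \left(-31\right) \left(-41\right) = 1271$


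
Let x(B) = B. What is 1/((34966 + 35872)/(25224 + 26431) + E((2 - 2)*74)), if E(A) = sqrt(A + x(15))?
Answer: -3659136890/35005563131 + 2668239025*sqrt(15)/35005563131 ≈ 0.19068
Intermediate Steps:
E(A) = sqrt(15 + A) (E(A) = sqrt(A + 15) = sqrt(15 + A))
1/((34966 + 35872)/(25224 + 26431) + E((2 - 2)*74)) = 1/((34966 + 35872)/(25224 + 26431) + sqrt(15 + (2 - 2)*74)) = 1/(70838/51655 + sqrt(15 + 0*74)) = 1/(70838*(1/51655) + sqrt(15 + 0)) = 1/(70838/51655 + sqrt(15))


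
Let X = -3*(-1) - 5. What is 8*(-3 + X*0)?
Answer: -24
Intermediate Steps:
X = -2 (X = 3 - 5 = -2)
8*(-3 + X*0) = 8*(-3 - 2*0) = 8*(-3 + 0) = 8*(-3) = -24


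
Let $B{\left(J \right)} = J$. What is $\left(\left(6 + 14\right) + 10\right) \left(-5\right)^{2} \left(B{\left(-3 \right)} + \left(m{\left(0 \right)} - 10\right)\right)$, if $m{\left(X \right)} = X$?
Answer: $-9750$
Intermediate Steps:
$\left(\left(6 + 14\right) + 10\right) \left(-5\right)^{2} \left(B{\left(-3 \right)} + \left(m{\left(0 \right)} - 10\right)\right) = \left(\left(6 + 14\right) + 10\right) \left(-5\right)^{2} \left(-3 + \left(0 - 10\right)\right) = \left(20 + 10\right) 25 \left(-3 + \left(0 - 10\right)\right) = 30 \cdot 25 \left(-3 - 10\right) = 750 \left(-13\right) = -9750$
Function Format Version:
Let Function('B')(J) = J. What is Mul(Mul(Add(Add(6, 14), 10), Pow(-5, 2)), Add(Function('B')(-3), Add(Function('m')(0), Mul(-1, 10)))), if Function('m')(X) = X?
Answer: -9750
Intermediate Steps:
Mul(Mul(Add(Add(6, 14), 10), Pow(-5, 2)), Add(Function('B')(-3), Add(Function('m')(0), Mul(-1, 10)))) = Mul(Mul(Add(Add(6, 14), 10), Pow(-5, 2)), Add(-3, Add(0, Mul(-1, 10)))) = Mul(Mul(Add(20, 10), 25), Add(-3, Add(0, -10))) = Mul(Mul(30, 25), Add(-3, -10)) = Mul(750, -13) = -9750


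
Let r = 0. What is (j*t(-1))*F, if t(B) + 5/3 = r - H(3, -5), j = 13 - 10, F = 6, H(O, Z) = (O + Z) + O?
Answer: -48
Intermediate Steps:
H(O, Z) = Z + 2*O
j = 3
t(B) = -8/3 (t(B) = -5/3 + (0 - (-5 + 2*3)) = -5/3 + (0 - (-5 + 6)) = -5/3 + (0 - 1*1) = -5/3 + (0 - 1) = -5/3 - 1 = -8/3)
(j*t(-1))*F = (3*(-8/3))*6 = -8*6 = -48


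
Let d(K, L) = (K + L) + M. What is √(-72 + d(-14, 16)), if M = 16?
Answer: 3*I*√6 ≈ 7.3485*I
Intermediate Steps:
d(K, L) = 16 + K + L (d(K, L) = (K + L) + 16 = 16 + K + L)
√(-72 + d(-14, 16)) = √(-72 + (16 - 14 + 16)) = √(-72 + 18) = √(-54) = 3*I*√6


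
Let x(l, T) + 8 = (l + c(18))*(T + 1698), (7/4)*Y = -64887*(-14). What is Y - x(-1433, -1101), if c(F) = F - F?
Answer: 1374605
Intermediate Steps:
c(F) = 0
Y = 519096 (Y = 4*(-64887*(-14))/7 = (4/7)*908418 = 519096)
x(l, T) = -8 + l*(1698 + T) (x(l, T) = -8 + (l + 0)*(T + 1698) = -8 + l*(1698 + T))
Y - x(-1433, -1101) = 519096 - (-8 + 1698*(-1433) - 1101*(-1433)) = 519096 - (-8 - 2433234 + 1577733) = 519096 - 1*(-855509) = 519096 + 855509 = 1374605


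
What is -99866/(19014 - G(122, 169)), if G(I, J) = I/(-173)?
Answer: -8638409/1644772 ≈ -5.2520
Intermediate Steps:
G(I, J) = -I/173 (G(I, J) = I*(-1/173) = -I/173)
-99866/(19014 - G(122, 169)) = -99866/(19014 - (-1)*122/173) = -99866/(19014 - 1*(-122/173)) = -99866/(19014 + 122/173) = -99866/3289544/173 = -99866*173/3289544 = -8638409/1644772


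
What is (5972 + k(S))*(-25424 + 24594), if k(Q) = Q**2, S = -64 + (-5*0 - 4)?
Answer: -8794680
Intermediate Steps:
S = -68 (S = -64 + (0 - 4) = -64 - 4 = -68)
(5972 + k(S))*(-25424 + 24594) = (5972 + (-68)**2)*(-25424 + 24594) = (5972 + 4624)*(-830) = 10596*(-830) = -8794680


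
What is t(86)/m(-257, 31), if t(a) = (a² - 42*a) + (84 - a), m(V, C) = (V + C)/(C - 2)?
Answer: -54839/113 ≈ -485.30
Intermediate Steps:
m(V, C) = (C + V)/(-2 + C)
t(a) = 84 + a² - 43*a
t(86)/m(-257, 31) = (84 + 86² - 43*86)/(((31 - 257)/(-2 + 31))) = (84 + 7396 - 3698)/((-226/29)) = 3782/(((1/29)*(-226))) = 3782/(-226/29) = 3782*(-29/226) = -54839/113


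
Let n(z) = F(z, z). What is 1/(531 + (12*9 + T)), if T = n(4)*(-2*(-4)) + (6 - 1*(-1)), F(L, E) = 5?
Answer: 1/686 ≈ 0.0014577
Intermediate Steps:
n(z) = 5
T = 47 (T = 5*(-2*(-4)) + (6 - 1*(-1)) = 5*8 + (6 + 1) = 40 + 7 = 47)
1/(531 + (12*9 + T)) = 1/(531 + (12*9 + 47)) = 1/(531 + (108 + 47)) = 1/(531 + 155) = 1/686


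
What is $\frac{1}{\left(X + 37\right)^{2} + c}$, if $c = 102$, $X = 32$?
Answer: $\frac{1}{4863} \approx 0.00020563$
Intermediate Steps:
$\frac{1}{\left(X + 37\right)^{2} + c} = \frac{1}{\left(32 + 37\right)^{2} + 102} = \frac{1}{69^{2} + 102} = \frac{1}{4761 + 102} = \frac{1}{4863}$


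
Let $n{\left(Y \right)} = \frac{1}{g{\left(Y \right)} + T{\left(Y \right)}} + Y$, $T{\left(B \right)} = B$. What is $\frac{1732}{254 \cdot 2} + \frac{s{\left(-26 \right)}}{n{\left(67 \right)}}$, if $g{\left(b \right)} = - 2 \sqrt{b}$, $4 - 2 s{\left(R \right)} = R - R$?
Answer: $\frac{2070062945}{601886274} - \frac{\sqrt{67}}{4739262} \approx 3.4393$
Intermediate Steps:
$s{\left(R \right)} = 2$ ($s{\left(R \right)} = 2 - \frac{R - R}{2} = 2 - 0 = 2 + 0 = 2$)
$n{\left(Y \right)} = Y + \frac{1}{Y - 2 \sqrt{Y}}$ ($n{\left(Y \right)} = \frac{1}{- 2 \sqrt{Y} + Y} + Y = \frac{1}{Y - 2 \sqrt{Y}} + Y = Y + \frac{1}{Y - 2 \sqrt{Y}}$)
$\frac{1732}{254 \cdot 2} + \frac{s{\left(-26 \right)}}{n{\left(67 \right)}} = \frac{1732}{254 \cdot 2} + \frac{2}{\frac{1}{\left(-1\right) 67 + 2 \sqrt{67}} \left(-1 - 67^{2} + 2 \cdot 67^{\frac{3}{2}}\right)} = \frac{1732}{508} + \frac{2}{\frac{1}{-67 + 2 \sqrt{67}} \left(-1 - 4489 + 2 \cdot 67 \sqrt{67}\right)} = 1732 \cdot \frac{1}{508} + \frac{2}{\frac{1}{-67 + 2 \sqrt{67}} \left(-1 - 4489 + 134 \sqrt{67}\right)} = \frac{433}{127} + \frac{2}{\frac{1}{-67 + 2 \sqrt{67}} \left(-4490 + 134 \sqrt{67}\right)} = \frac{433}{127} + 2 \frac{-67 + 2 \sqrt{67}}{-4490 + 134 \sqrt{67}} = \frac{433}{127} + \frac{2 \left(-67 + 2 \sqrt{67}\right)}{-4490 + 134 \sqrt{67}}$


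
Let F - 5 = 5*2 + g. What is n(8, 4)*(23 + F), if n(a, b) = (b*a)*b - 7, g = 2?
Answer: 4840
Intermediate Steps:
n(a, b) = -7 + a*b² (n(a, b) = (a*b)*b - 7 = a*b² - 7 = -7 + a*b²)
F = 17 (F = 5 + (5*2 + 2) = 5 + (10 + 2) = 5 + 12 = 17)
n(8, 4)*(23 + F) = (-7 + 8*4²)*(23 + 17) = (-7 + 8*16)*40 = (-7 + 128)*40 = 121*40 = 4840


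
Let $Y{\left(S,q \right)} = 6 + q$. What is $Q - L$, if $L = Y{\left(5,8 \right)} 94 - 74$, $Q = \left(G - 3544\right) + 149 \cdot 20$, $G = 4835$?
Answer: $3029$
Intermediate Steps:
$Q = 4271$ ($Q = \left(4835 - 3544\right) + 149 \cdot 20 = 1291 + 2980 = 4271$)
$L = 1242$ ($L = \left(6 + 8\right) 94 - 74 = 14 \cdot 94 - 74 = 1316 - 74 = 1242$)
$Q - L = 4271 - 1242 = 3029$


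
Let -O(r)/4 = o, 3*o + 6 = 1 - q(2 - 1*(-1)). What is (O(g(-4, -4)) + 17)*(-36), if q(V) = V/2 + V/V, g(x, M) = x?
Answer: -972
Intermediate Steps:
q(V) = 1 + V/2 (q(V) = V*(½) + 1 = V/2 + 1 = 1 + V/2)
o = -5/2 (o = -2 + (1 - (1 + (2 - 1*(-1))/2))/3 = -2 + (1 - (1 + (2 + 1)/2))/3 = -2 + (1 - (1 + (½)*3))/3 = -2 + (1 - (1 + 3/2))/3 = -2 + (1 - 1*5/2)/3 = -2 + (1 - 5/2)/3 = -2 + (⅓)*(-3/2) = -2 - ½ = -5/2 ≈ -2.5000)
O(r) = 10 (O(r) = -4*(-5/2) = 10)
(O(g(-4, -4)) + 17)*(-36) = (10 + 17)*(-36) = 27*(-36) = -972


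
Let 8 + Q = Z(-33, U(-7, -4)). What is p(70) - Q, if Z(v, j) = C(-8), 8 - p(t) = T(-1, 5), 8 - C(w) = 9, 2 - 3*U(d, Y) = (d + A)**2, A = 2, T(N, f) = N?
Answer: 18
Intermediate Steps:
U(d, Y) = 2/3 - (2 + d)**2/3 (U(d, Y) = 2/3 - (d + 2)**2/3 = 2/3 - (2 + d)**2/3)
C(w) = -1 (C(w) = 8 - 1*9 = 8 - 9 = -1)
p(t) = 9 (p(t) = 8 - 1*(-1) = 8 + 1 = 9)
Z(v, j) = -1
Q = -9 (Q = -8 - 1 = -9)
p(70) - Q = 9 - 1*(-9) = 9 + 9 = 18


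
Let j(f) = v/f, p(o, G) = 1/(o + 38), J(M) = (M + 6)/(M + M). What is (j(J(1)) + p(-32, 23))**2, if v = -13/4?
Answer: 256/441 ≈ 0.58050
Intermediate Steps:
J(M) = (6 + M)/(2*M) (J(M) = (6 + M)/((2*M)) = (6 + M)*(1/(2*M)) = (6 + M)/(2*M))
p(o, G) = 1/(38 + o)
v = -13/4 (v = -13*1/4 = -13/4 ≈ -3.2500)
j(f) = -13/(4*f)
(j(J(1)) + p(-32, 23))**2 = (-13*2/(6 + 1)/4 + 1/(38 - 32))**2 = (-13/(4*((1/2)*1*7)) + 1/6)**2 = (-13/(4*7/2) + 1/6)**2 = (-13/4*2/7 + 1/6)**2 = (-13/14 + 1/6)**2 = (-16/21)**2 = 256/441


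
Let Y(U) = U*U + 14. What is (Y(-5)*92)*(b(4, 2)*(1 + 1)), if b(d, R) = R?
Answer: 14352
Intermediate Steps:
Y(U) = 14 + U**2 (Y(U) = U**2 + 14 = 14 + U**2)
(Y(-5)*92)*(b(4, 2)*(1 + 1)) = ((14 + (-5)**2)*92)*(2*(1 + 1)) = ((14 + 25)*92)*(2*2) = (39*92)*4 = 3588*4 = 14352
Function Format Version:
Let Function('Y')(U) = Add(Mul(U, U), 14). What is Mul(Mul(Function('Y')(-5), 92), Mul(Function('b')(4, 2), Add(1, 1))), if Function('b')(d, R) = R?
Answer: 14352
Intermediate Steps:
Function('Y')(U) = Add(14, Pow(U, 2)) (Function('Y')(U) = Add(Pow(U, 2), 14) = Add(14, Pow(U, 2)))
Mul(Mul(Function('Y')(-5), 92), Mul(Function('b')(4, 2), Add(1, 1))) = Mul(Mul(Add(14, Pow(-5, 2)), 92), Mul(2, Add(1, 1))) = Mul(Mul(Add(14, 25), 92), Mul(2, 2)) = Mul(Mul(39, 92), 4) = Mul(3588, 4) = 14352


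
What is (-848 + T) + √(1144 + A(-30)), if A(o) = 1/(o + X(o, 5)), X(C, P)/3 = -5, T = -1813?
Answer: -2661 + √257395/15 ≈ -2627.2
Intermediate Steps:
X(C, P) = -15 (X(C, P) = 3*(-5) = -15)
A(o) = 1/(-15 + o) (A(o) = 1/(o - 15) = 1/(-15 + o))
(-848 + T) + √(1144 + A(-30)) = (-848 - 1813) + √(1144 + 1/(-15 - 30)) = -2661 + √(1144 + 1/(-45)) = -2661 + √(1144 - 1/45) = -2661 + √(51479/45) = -2661 + √257395/15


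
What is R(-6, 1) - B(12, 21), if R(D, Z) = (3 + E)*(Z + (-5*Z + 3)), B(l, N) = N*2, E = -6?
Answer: -39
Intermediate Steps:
B(l, N) = 2*N
R(D, Z) = -9 + 12*Z (R(D, Z) = (3 - 6)*(Z + (-5*Z + 3)) = -3*(Z + (3 - 5*Z)) = -3*(3 - 4*Z) = -9 + 12*Z)
R(-6, 1) - B(12, 21) = (-9 + 12*1) - 2*21 = (-9 + 12) - 1*42 = 3 - 42 = -39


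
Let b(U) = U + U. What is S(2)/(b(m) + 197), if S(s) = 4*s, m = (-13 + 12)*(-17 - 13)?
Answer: 8/257 ≈ 0.031128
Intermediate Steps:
m = 30 (m = -1*(-30) = 30)
b(U) = 2*U
S(2)/(b(m) + 197) = (4*2)/(2*30 + 197) = 8/(60 + 197) = 8/257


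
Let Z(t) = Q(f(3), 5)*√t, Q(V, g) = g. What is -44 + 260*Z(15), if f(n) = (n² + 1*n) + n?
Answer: -44 + 1300*√15 ≈ 4990.9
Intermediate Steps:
f(n) = n² + 2*n (f(n) = (n² + n) + n = (n + n²) + n = n² + 2*n)
Z(t) = 5*√t
-44 + 260*Z(15) = -44 + 260*(5*√15) = -44 + 1300*√15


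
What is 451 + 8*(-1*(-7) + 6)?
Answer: 555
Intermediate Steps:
451 + 8*(-1*(-7) + 6) = 451 + 8*(7 + 6) = 451 + 8*13 = 451 + 104 = 555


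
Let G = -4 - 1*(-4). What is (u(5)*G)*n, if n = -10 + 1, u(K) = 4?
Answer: 0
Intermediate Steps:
G = 0 (G = -4 + 4 = 0)
n = -9
(u(5)*G)*n = (4*0)*(-9) = 0*(-9) = 0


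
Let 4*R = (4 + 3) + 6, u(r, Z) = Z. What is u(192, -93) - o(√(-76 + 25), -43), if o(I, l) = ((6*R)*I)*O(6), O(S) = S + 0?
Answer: -93 - 117*I*√51 ≈ -93.0 - 835.55*I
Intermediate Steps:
O(S) = S
R = 13/4 (R = ((4 + 3) + 6)/4 = (7 + 6)/4 = (¼)*13 = 13/4 ≈ 3.2500)
o(I, l) = 117*I (o(I, l) = ((6*(13/4))*I)*6 = (39*I/2)*6 = 117*I)
u(192, -93) - o(√(-76 + 25), -43) = -93 - 117*√(-76 + 25) = -93 - 117*√(-51) = -93 - 117*I*√51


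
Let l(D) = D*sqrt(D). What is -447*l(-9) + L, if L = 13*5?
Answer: 65 + 12069*I ≈ 65.0 + 12069.0*I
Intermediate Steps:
L = 65
l(D) = D**(3/2)
-447*l(-9) + L = -(-12069)*I + 65 = 12069*I + 65 = 65 + 12069*I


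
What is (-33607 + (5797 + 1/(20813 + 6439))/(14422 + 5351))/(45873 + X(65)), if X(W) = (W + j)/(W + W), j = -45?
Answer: -18109101542327/24718923084492 ≈ -0.73260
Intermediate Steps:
X(W) = (-45 + W)/(2*W) (X(W) = (W - 45)/(W + W) = (-45 + W)/((2*W)) = (-45 + W)*(1/(2*W)) = (-45 + W)/(2*W))
(-33607 + (5797 + 1/(20813 + 6439))/(14422 + 5351))/(45873 + X(65)) = (-33607 + (5797 + 1/(20813 + 6439))/(14422 + 5351))/(45873 + (½)*(-45 + 65)/65) = (-33607 + (5797 + 1/27252)/19773)/(45873 + (½)*(1/65)*20) = (-33607 + (5797 + 1/27252)*(1/19773))/(45873 + 2/13) = (-33607 + (157979845/27252)*(1/19773))/(596351/13) = (-33607 + 157979845/538853796)*(13/596351) = -18109101542327/538853796*13/596351 = -18109101542327/24718923084492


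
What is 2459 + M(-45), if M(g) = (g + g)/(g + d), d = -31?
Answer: 93487/38 ≈ 2460.2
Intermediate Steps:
M(g) = 2*g/(-31 + g) (M(g) = (g + g)/(g - 31) = (2*g)/(-31 + g) = 2*g/(-31 + g))
2459 + M(-45) = 2459 + 2*(-45)/(-31 - 45) = 2459 + 2*(-45)/(-76) = 2459 + 2*(-45)*(-1/76) = 2459 + 45/38 = 93487/38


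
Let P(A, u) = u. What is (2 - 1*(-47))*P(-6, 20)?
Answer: 980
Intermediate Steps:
(2 - 1*(-47))*P(-6, 20) = (2 - 1*(-47))*20 = (2 + 47)*20 = 49*20 = 980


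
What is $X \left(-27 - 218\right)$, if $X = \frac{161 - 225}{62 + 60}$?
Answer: $\frac{7840}{61} \approx 128.52$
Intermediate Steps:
$X = - \frac{32}{61}$ ($X = - \frac{64}{122} = \left(-64\right) \frac{1}{122} = - \frac{32}{61} \approx -0.52459$)
$X \left(-27 - 218\right) = - \frac{32 \left(-27 - 218\right)}{61} = \left(- \frac{32}{61}\right) \left(-245\right) = \frac{7840}{61}$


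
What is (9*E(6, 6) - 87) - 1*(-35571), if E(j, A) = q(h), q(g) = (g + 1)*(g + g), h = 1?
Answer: 35520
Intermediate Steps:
q(g) = 2*g*(1 + g) (q(g) = (1 + g)*(2*g) = 2*g*(1 + g))
E(j, A) = 4 (E(j, A) = 2*1*(1 + 1) = 2*1*2 = 4)
(9*E(6, 6) - 87) - 1*(-35571) = (9*4 - 87) - 1*(-35571) = (36 - 87) + 35571 = -51 + 35571 = 35520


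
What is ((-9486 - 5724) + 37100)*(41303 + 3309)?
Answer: 976556680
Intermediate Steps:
((-9486 - 5724) + 37100)*(41303 + 3309) = (-15210 + 37100)*44612 = 21890*44612 = 976556680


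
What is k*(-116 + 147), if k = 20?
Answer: 620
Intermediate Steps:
k*(-116 + 147) = 20*(-116 + 147) = 20*31 = 620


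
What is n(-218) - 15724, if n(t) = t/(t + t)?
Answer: -31447/2 ≈ -15724.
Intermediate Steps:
n(t) = ½ (n(t) = t/((2*t)) = t*(1/(2*t)) = ½)
n(-218) - 15724 = ½ - 15724 = -31447/2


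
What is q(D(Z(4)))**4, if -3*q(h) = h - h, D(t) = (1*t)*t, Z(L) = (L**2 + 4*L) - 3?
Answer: 0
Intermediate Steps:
Z(L) = -3 + L**2 + 4*L
D(t) = t**2 (D(t) = t*t = t**2)
q(h) = 0 (q(h) = -(h - h)/3 = -1/3*0 = 0)
q(D(Z(4)))**4 = 0**4 = 0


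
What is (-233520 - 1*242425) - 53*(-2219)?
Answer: -358338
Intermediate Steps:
(-233520 - 1*242425) - 53*(-2219) = (-233520 - 242425) + 117607 = -475945 + 117607 = -358338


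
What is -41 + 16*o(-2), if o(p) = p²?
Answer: 23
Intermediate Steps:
-41 + 16*o(-2) = -41 + 16*(-2)² = -41 + 16*4 = -41 + 64 = 23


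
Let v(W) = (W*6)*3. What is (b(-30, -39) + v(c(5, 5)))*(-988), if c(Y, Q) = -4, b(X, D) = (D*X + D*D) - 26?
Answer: -2561884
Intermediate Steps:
b(X, D) = -26 + D**2 + D*X (b(X, D) = (D*X + D**2) - 26 = (D**2 + D*X) - 26 = -26 + D**2 + D*X)
v(W) = 18*W (v(W) = (6*W)*3 = 18*W)
(b(-30, -39) + v(c(5, 5)))*(-988) = ((-26 + (-39)**2 - 39*(-30)) + 18*(-4))*(-988) = ((-26 + 1521 + 1170) - 72)*(-988) = (2665 - 72)*(-988) = 2593*(-988) = -2561884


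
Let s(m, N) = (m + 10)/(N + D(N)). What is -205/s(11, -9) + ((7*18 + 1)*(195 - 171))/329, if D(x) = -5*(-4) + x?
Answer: -10126/987 ≈ -10.259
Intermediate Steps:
D(x) = 20 + x
s(m, N) = (10 + m)/(20 + 2*N) (s(m, N) = (m + 10)/(N + (20 + N)) = (10 + m)/(20 + 2*N))
-205/s(11, -9) + ((7*18 + 1)*(195 - 171))/329 = -205*2*(10 - 9)/(10 + 11) + ((7*18 + 1)*(195 - 171))/329 = -205/((½)*21/1) + ((126 + 1)*24)*(1/329) = -205/((½)*1*21) + (127*24)*(1/329) = -205/21/2 + 3048*(1/329) = -205*2/21 + 3048/329 = -410/21 + 3048/329 = -10126/987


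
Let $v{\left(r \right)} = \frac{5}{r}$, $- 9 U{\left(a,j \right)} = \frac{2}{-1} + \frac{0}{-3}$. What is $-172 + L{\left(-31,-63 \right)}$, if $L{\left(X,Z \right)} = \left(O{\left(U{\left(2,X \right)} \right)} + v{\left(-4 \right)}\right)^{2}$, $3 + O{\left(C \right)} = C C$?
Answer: $- \frac{16203551}{104976} \approx -154.35$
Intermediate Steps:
$U{\left(a,j \right)} = \frac{2}{9}$ ($U{\left(a,j \right)} = - \frac{\frac{2}{-1} + \frac{0}{-3}}{9} = - \frac{2 \left(-1\right) + 0 \left(- \frac{1}{3}\right)}{9} = - \frac{-2 + 0}{9} = \left(- \frac{1}{9}\right) \left(-2\right) = \frac{2}{9}$)
$O{\left(C \right)} = -3 + C^{2}$ ($O{\left(C \right)} = -3 + C C = -3 + C^{2}$)
$L{\left(X,Z \right)} = \frac{1852321}{104976}$ ($L{\left(X,Z \right)} = \left(\left(-3 + \left(\frac{2}{9}\right)^{2}\right) + \frac{5}{-4}\right)^{2} = \left(\left(-3 + \frac{4}{81}\right) + 5 \left(- \frac{1}{4}\right)\right)^{2} = \left(- \frac{239}{81} - \frac{5}{4}\right)^{2} = \left(- \frac{1361}{324}\right)^{2} = \frac{1852321}{104976}$)
$-172 + L{\left(-31,-63 \right)} = -172 + \frac{1852321}{104976} = - \frac{16203551}{104976}$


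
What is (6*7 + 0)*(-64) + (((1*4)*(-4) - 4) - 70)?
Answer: -2778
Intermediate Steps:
(6*7 + 0)*(-64) + (((1*4)*(-4) - 4) - 70) = (42 + 0)*(-64) + ((4*(-4) - 4) - 70) = 42*(-64) + ((-16 - 4) - 70) = -2688 + (-20 - 70) = -2688 - 90 = -2778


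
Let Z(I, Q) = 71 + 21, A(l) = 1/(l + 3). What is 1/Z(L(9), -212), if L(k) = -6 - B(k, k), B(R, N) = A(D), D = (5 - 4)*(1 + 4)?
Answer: 1/92 ≈ 0.010870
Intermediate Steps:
D = 5 (D = 1*5 = 5)
A(l) = 1/(3 + l)
B(R, N) = ⅛ (B(R, N) = 1/(3 + 5) = 1/8 = ⅛)
L(k) = -49/8 (L(k) = -6 - 1*⅛ = -6 - ⅛ = -49/8)
Z(I, Q) = 92
1/Z(L(9), -212) = 1/92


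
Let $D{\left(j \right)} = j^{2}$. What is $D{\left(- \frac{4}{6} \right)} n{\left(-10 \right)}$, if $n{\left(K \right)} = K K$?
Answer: $\frac{400}{9} \approx 44.444$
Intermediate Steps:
$n{\left(K \right)} = K^{2}$
$D{\left(- \frac{4}{6} \right)} n{\left(-10 \right)} = \left(- \frac{4}{6}\right)^{2} \left(-10\right)^{2} = \left(\left(-4\right) \frac{1}{6}\right)^{2} \cdot 100 = \left(- \frac{2}{3}\right)^{2} \cdot 100 = \frac{4}{9} \cdot 100 = \frac{400}{9}$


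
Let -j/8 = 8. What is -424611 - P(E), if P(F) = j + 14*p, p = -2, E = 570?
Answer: -424519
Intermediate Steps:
j = -64 (j = -8*8 = -64)
P(F) = -92 (P(F) = -64 + 14*(-2) = -64 - 28 = -92)
-424611 - P(E) = -424611 - 1*(-92) = -424611 + 92 = -424519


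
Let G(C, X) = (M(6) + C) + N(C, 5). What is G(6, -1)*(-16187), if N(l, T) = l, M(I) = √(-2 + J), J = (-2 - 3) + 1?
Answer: -194244 - 16187*I*√6 ≈ -1.9424e+5 - 39650.0*I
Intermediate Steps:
J = -4 (J = -5 + 1 = -4)
M(I) = I*√6 (M(I) = √(-2 - 4) = √(-6) = I*√6)
G(C, X) = 2*C + I*√6 (G(C, X) = (I*√6 + C) + C = (C + I*√6) + C = 2*C + I*√6)
G(6, -1)*(-16187) = (2*6 + I*√6)*(-16187) = (12 + I*√6)*(-16187) = -194244 - 16187*I*√6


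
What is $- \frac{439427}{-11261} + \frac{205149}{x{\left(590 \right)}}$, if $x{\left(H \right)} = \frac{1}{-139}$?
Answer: $- \frac{321114982144}{11261} \approx -2.8516 \cdot 10^{7}$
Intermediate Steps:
$x{\left(H \right)} = - \frac{1}{139}$
$- \frac{439427}{-11261} + \frac{205149}{x{\left(590 \right)}} = - \frac{439427}{-11261} + \frac{205149}{- \frac{1}{139}} = \left(-439427\right) \left(- \frac{1}{11261}\right) + 205149 \left(-139\right) = \frac{439427}{11261} - 28515711 = - \frac{321114982144}{11261}$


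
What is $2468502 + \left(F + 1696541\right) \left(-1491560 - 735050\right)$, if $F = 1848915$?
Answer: $-7894345315658$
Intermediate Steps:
$2468502 + \left(F + 1696541\right) \left(-1491560 - 735050\right) = 2468502 + \left(1848915 + 1696541\right) \left(-1491560 - 735050\right) = 2468502 + 3545456 \left(-2226610\right) = 2468502 - 7894347784160 = -7894345315658$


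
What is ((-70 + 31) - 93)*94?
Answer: -12408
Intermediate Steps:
((-70 + 31) - 93)*94 = (-39 - 93)*94 = -132*94 = -12408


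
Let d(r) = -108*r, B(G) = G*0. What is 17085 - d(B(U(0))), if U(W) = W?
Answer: 17085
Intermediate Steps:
B(G) = 0
17085 - d(B(U(0))) = 17085 - (-108)*0 = 17085 - 1*0 = 17085 + 0 = 17085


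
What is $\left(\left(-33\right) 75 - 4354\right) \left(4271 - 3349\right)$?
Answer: $-6296338$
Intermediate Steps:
$\left(\left(-33\right) 75 - 4354\right) \left(4271 - 3349\right) = \left(-2475 - 4354\right) 922 = \left(-6829\right) 922 = -6296338$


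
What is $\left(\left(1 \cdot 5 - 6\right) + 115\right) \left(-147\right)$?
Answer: $-16758$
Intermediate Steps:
$\left(\left(1 \cdot 5 - 6\right) + 115\right) \left(-147\right) = \left(\left(5 - 6\right) + 115\right) \left(-147\right) = \left(-1 + 115\right) \left(-147\right) = 114 \left(-147\right) = -16758$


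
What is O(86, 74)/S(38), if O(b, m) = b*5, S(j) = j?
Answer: 215/19 ≈ 11.316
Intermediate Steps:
O(b, m) = 5*b
O(86, 74)/S(38) = (5*86)/38 = 430*(1/38) = 215/19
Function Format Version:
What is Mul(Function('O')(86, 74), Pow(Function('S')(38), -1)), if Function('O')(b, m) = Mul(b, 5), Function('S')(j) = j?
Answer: Rational(215, 19) ≈ 11.316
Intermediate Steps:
Function('O')(b, m) = Mul(5, b)
Mul(Function('O')(86, 74), Pow(Function('S')(38), -1)) = Mul(Mul(5, 86), Pow(38, -1)) = Mul(430, Rational(1, 38)) = Rational(215, 19)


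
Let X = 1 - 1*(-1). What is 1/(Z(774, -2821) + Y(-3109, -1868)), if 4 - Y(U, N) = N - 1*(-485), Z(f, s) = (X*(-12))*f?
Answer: -1/17189 ≈ -5.8177e-5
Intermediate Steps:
X = 2 (X = 1 + 1 = 2)
Z(f, s) = -24*f (Z(f, s) = (2*(-12))*f = -24*f)
Y(U, N) = -481 - N (Y(U, N) = 4 - (N - 1*(-485)) = 4 - (N + 485) = 4 - (485 + N) = 4 + (-485 - N) = -481 - N)
1/(Z(774, -2821) + Y(-3109, -1868)) = 1/(-24*774 + (-481 - 1*(-1868))) = 1/(-18576 + (-481 + 1868)) = 1/(-18576 + 1387) = 1/(-17189) = -1/17189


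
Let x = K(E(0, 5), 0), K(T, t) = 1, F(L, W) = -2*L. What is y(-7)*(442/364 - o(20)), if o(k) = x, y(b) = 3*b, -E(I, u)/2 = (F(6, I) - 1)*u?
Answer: -9/2 ≈ -4.5000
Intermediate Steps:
E(I, u) = 26*u (E(I, u) = -2*(-2*6 - 1)*u = -2*(-12 - 1)*u = -(-26)*u = 26*u)
x = 1
o(k) = 1
y(-7)*(442/364 - o(20)) = (3*(-7))*(442/364 - 1*1) = -21*(442*(1/364) - 1) = -21*(17/14 - 1) = -21*3/14 = -9/2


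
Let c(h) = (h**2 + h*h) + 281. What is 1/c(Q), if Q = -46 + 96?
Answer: 1/5281 ≈ 0.00018936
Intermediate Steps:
Q = 50
c(h) = 281 + 2*h**2 (c(h) = (h**2 + h**2) + 281 = 2*h**2 + 281 = 281 + 2*h**2)
1/c(Q) = 1/(281 + 2*50**2) = 1/(281 + 2*2500) = 1/(281 + 5000) = 1/5281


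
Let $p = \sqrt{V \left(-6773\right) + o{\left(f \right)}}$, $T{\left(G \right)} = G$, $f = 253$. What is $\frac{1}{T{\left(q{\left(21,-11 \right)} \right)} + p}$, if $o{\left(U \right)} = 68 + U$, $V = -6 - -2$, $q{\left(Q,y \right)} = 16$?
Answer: $- \frac{16}{27157} + \frac{\sqrt{27413}}{27157} \approx 0.0055076$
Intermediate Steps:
$V = -4$ ($V = -6 + 2 = -4$)
$p = \sqrt{27413}$ ($p = \sqrt{\left(-4\right) \left(-6773\right) + \left(68 + 253\right)} = \sqrt{27092 + 321} = \sqrt{27413} \approx 165.57$)
$\frac{1}{T{\left(q{\left(21,-11 \right)} \right)} + p} = \frac{1}{16 + \sqrt{27413}}$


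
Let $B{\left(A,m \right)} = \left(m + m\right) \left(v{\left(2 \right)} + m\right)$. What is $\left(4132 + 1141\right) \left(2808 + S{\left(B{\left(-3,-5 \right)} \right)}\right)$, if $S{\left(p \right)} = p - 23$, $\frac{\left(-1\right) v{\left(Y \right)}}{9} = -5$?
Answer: $12576105$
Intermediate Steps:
$v{\left(Y \right)} = 45$ ($v{\left(Y \right)} = \left(-9\right) \left(-5\right) = 45$)
$B{\left(A,m \right)} = 2 m \left(45 + m\right)$ ($B{\left(A,m \right)} = \left(m + m\right) \left(45 + m\right) = 2 m \left(45 + m\right)$)
$S{\left(p \right)} = -23 + p$
$\left(4132 + 1141\right) \left(2808 + S{\left(B{\left(-3,-5 \right)} \right)}\right) = \left(4132 + 1141\right) \left(2808 + \left(-23 + 2 \left(-5\right) \left(45 - 5\right)\right)\right) = 5273 \left(2808 + \left(-23 + 2 \left(-5\right) 40\right)\right) = 5273 \left(2808 - 423\right) = 5273 \cdot 2385 = 12576105$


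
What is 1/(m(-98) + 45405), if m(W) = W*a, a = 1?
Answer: 1/45307 ≈ 2.2072e-5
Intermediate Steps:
m(W) = W (m(W) = W*1 = W)
1/(m(-98) + 45405) = 1/(-98 + 45405) = 1/45307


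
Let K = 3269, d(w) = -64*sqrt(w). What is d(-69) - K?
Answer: -3269 - 64*I*sqrt(69) ≈ -3269.0 - 531.62*I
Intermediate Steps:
d(-69) - K = -64*I*sqrt(69) - 1*3269 = -64*I*sqrt(69) - 3269 = -3269 - 64*I*sqrt(69)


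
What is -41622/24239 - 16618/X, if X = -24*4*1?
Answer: 199403995/1163472 ≈ 171.39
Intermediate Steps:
X = -96 (X = -96*1 = -96)
-41622/24239 - 16618/X = -41622/24239 - 16618/(-96) = -41622*1/24239 - 16618*(-1/96) = -41622/24239 + 8309/48 = 199403995/1163472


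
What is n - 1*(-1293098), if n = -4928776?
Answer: -3635678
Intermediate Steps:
n - 1*(-1293098) = -4928776 - 1*(-1293098) = -4928776 + 1293098 = -3635678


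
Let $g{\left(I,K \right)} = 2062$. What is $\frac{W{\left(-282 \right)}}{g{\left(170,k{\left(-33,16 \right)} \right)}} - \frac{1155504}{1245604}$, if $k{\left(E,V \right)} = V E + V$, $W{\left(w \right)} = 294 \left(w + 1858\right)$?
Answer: $\frac{71845061316}{321054431} \approx 223.78$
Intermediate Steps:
$W{\left(w \right)} = 546252 + 294 w$ ($W{\left(w \right)} = 294 \left(1858 + w\right) = 546252 + 294 w$)
$k{\left(E,V \right)} = V + E V$ ($k{\left(E,V \right)} = E V + V = V + E V$)
$\frac{W{\left(-282 \right)}}{g{\left(170,k{\left(-33,16 \right)} \right)}} - \frac{1155504}{1245604} = \frac{546252 + 294 \left(-282\right)}{2062} - \frac{1155504}{1245604} = \left(546252 - 82908\right) \frac{1}{2062} - \frac{288876}{311401} = 463344 \cdot \frac{1}{2062} - \frac{288876}{311401} = \frac{231672}{1031} - \frac{288876}{311401} = \frac{71845061316}{321054431}$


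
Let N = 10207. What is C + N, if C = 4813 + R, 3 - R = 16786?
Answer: -1763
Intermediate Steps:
R = -16783 (R = 3 - 1*16786 = 3 - 16786 = -16783)
C = -11970 (C = 4813 - 16783 = -11970)
C + N = -11970 + 10207 = -1763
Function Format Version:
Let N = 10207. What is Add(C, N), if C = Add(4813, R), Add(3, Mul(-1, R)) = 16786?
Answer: -1763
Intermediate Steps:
R = -16783 (R = Add(3, Mul(-1, 16786)) = Add(3, -16786) = -16783)
C = -11970 (C = Add(4813, -16783) = -11970)
Add(C, N) = Add(-11970, 10207) = -1763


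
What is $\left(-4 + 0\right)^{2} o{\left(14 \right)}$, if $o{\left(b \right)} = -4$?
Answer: $-64$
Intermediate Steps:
$\left(-4 + 0\right)^{2} o{\left(14 \right)} = \left(-4 + 0\right)^{2} \left(-4\right) = \left(-4\right)^{2} \left(-4\right) = 16 \left(-4\right) = -64$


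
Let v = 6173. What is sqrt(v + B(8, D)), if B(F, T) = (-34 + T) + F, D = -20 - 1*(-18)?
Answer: sqrt(6145) ≈ 78.390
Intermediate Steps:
D = -2 (D = -20 + 18 = -2)
B(F, T) = -34 + F + T
sqrt(v + B(8, D)) = sqrt(6173 + (-34 + 8 - 2)) = sqrt(6173 - 28) = sqrt(6145)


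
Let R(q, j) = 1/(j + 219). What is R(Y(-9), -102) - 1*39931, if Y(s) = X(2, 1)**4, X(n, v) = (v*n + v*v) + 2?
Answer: -4671926/117 ≈ -39931.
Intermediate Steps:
X(n, v) = 2 + v**2 + n*v (X(n, v) = (n*v + v**2) + 2 = (v**2 + n*v) + 2 = 2 + v**2 + n*v)
Y(s) = 625 (Y(s) = (2 + 1**2 + 2*1)**4 = (2 + 1 + 2)**4 = 5**4 = 625)
R(q, j) = 1/(219 + j)
R(Y(-9), -102) - 1*39931 = 1/(219 - 102) - 1*39931 = 1/117 - 39931 = -4671926/117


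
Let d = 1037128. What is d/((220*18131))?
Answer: 259282/997205 ≈ 0.26001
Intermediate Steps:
d/((220*18131)) = 1037128/((220*18131)) = 1037128/3988820 = 1037128*(1/3988820) = 259282/997205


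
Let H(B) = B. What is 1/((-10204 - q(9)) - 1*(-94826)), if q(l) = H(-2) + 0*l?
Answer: 1/84624 ≈ 1.1817e-5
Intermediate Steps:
q(l) = -2 (q(l) = -2 + 0*l = -2 + 0 = -2)
1/((-10204 - q(9)) - 1*(-94826)) = 1/((-10204 - 1*(-2)) - 1*(-94826)) = 1/((-10204 + 2) + 94826) = 1/(-10202 + 94826) = 1/84624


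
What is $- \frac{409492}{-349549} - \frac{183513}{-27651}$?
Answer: $\frac{25156549643}{3221793133} \approx 7.8082$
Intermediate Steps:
$- \frac{409492}{-349549} - \frac{183513}{-27651} = \left(-409492\right) \left(- \frac{1}{349549}\right) - - \frac{61171}{9217} = \frac{409492}{349549} + \frac{61171}{9217} = \frac{25156549643}{3221793133}$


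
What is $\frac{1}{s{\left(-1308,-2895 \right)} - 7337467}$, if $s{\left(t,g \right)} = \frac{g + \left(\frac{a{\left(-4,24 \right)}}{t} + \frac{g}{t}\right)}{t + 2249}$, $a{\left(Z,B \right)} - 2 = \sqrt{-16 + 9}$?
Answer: $- \frac{25494974889218589}{187068615291201390871496} + \frac{2823 i \sqrt{7}}{187068615291201390871496} \approx -1.3629 \cdot 10^{-7} + 3.9926 \cdot 10^{-20} i$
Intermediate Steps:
$a{\left(Z,B \right)} = 2 + i \sqrt{7}$ ($a{\left(Z,B \right)} = 2 + \sqrt{-16 + 9} = 2 + \sqrt{-7} = 2 + i \sqrt{7}$)
$s{\left(t,g \right)} = \frac{g + \frac{g}{t} + \frac{2 + i \sqrt{7}}{t}}{2249 + t}$ ($s{\left(t,g \right)} = \frac{g + \left(\frac{2 + i \sqrt{7}}{t} + \frac{g}{t}\right)}{t + 2249} = \frac{g + \left(\frac{2 + i \sqrt{7}}{t} + \frac{g}{t}\right)}{2249 + t} = \frac{g + \left(\frac{g}{t} + \frac{2 + i \sqrt{7}}{t}\right)}{2249 + t} = \frac{g + \frac{g}{t} + \frac{2 + i \sqrt{7}}{t}}{2249 + t}$)
$\frac{1}{s{\left(-1308,-2895 \right)} - 7337467} = \frac{1}{\frac{2 - 2895 + i \sqrt{7} - -3786660}{\left(-1308\right) \left(2249 - 1308\right)} - 7337467} = \frac{1}{- \frac{2 - 2895 + i \sqrt{7} + 3786660}{1308 \cdot 941} - 7337467} = \frac{1}{\left(- \frac{1}{1308}\right) \frac{1}{941} \left(3783767 + i \sqrt{7}\right) - 7337467} = \frac{1}{\left(- \frac{3783767}{1230828} - \frac{i \sqrt{7}}{1230828}\right) - 7337467} = \frac{1}{- \frac{9031163616443}{1230828} - \frac{i \sqrt{7}}{1230828}}$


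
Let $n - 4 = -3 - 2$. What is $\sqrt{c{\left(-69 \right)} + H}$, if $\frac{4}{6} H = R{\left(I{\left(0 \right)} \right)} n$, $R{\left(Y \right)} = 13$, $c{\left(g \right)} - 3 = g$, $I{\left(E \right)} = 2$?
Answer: $\frac{3 i \sqrt{38}}{2} \approx 9.2466 i$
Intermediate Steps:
$c{\left(g \right)} = 3 + g$
$n = -1$ ($n = 4 - 5 = -1$)
$H = - \frac{39}{2}$ ($H = \frac{3 \cdot 13 \left(-1\right)}{2} = \frac{3}{2} \left(-13\right) = - \frac{39}{2} \approx -19.5$)
$\sqrt{c{\left(-69 \right)} + H} = \sqrt{\left(3 - 69\right) - \frac{39}{2}} = \sqrt{-66 - \frac{39}{2}} = \sqrt{- \frac{171}{2}} = \frac{3 i \sqrt{38}}{2}$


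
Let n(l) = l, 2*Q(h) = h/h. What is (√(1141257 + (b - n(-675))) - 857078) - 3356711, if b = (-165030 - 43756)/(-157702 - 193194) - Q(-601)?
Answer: -4213789 + √8787738638115710/87724 ≈ -4.2127e+6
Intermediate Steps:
Q(h) = ½ (Q(h) = (h/h)/2 = (½)*1 = ½)
b = 16669/175448 (b = (-165030 - 43756)/(-157702 - 193194) - 1*½ = -208786/(-350896) - ½ = -208786*(-1/350896) - ½ = 104393/175448 - ½ = 16669/175448 ≈ 0.095008)
(√(1141257 + (b - n(-675))) - 857078) - 3356711 = (√(1141257 + (16669/175448 - 1*(-675))) - 857078) - 3356711 = (√(1141257 + (16669/175448 + 675)) - 857078) - 3356711 = (√(1141257 + 118444069/175448) - 857078) - 3356711 = (√(200349702205/175448) - 857078) - 3356711 = (√8787738638115710/87724 - 857078) - 3356711 = (-857078 + √8787738638115710/87724) - 3356711 = -4213789 + √8787738638115710/87724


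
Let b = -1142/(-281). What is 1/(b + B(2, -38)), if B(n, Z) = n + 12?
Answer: 281/5076 ≈ 0.055359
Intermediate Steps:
B(n, Z) = 12 + n
b = 1142/281 (b = -1142*(-1/281) = 1142/281 ≈ 4.0641)
1/(b + B(2, -38)) = 1/(1142/281 + (12 + 2)) = 1/(1142/281 + 14) = 1/(5076/281) = 281/5076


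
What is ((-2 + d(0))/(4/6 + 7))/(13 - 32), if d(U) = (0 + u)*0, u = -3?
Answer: 6/437 ≈ 0.013730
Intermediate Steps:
d(U) = 0 (d(U) = (0 - 3)*0 = -3*0 = 0)
((-2 + d(0))/(4/6 + 7))/(13 - 32) = ((-2 + 0)/(4/6 + 7))/(13 - 32) = (-2/(4*(⅙) + 7))/(-19) = -(-2)/(19*(⅔ + 7)) = -(-2)/(19*23/3) = -(-2)*3/(19*23) = -1/19*(-6/23) = 6/437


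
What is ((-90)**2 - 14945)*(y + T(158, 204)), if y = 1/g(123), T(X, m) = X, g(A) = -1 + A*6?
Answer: -797079715/737 ≈ -1.0815e+6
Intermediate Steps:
g(A) = -1 + 6*A
y = 1/737 (y = 1/(-1 + 6*123) = 1/(-1 + 738) = 1/737 ≈ 0.0013569)
((-90)**2 - 14945)*(y + T(158, 204)) = ((-90)**2 - 14945)*(1/737 + 158) = (8100 - 14945)*(116447/737) = -6845*116447/737 = -797079715/737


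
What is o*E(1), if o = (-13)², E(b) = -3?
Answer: -507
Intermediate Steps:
o = 169
o*E(1) = 169*(-3) = -507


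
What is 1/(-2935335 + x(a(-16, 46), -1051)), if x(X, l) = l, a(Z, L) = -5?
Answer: -1/2936386 ≈ -3.4055e-7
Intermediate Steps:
1/(-2935335 + x(a(-16, 46), -1051)) = 1/(-2935335 - 1051) = 1/(-2936386) = -1/2936386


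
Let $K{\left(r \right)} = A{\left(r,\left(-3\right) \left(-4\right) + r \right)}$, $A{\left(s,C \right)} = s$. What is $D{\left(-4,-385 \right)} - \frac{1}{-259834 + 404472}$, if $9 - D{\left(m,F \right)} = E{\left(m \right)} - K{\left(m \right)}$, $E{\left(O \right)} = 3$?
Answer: $\frac{289275}{144638} \approx 2.0$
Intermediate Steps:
$K{\left(r \right)} = r$
$D{\left(m,F \right)} = 6 + m$ ($D{\left(m,F \right)} = 9 - \left(3 - m\right) = 9 + \left(-3 + m\right) = 6 + m$)
$D{\left(-4,-385 \right)} - \frac{1}{-259834 + 404472} = \left(6 - 4\right) - \frac{1}{-259834 + 404472} = 2 - \frac{1}{144638} = \frac{289275}{144638}$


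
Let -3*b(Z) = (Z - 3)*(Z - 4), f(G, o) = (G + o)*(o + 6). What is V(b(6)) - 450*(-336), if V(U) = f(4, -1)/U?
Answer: 302385/2 ≈ 1.5119e+5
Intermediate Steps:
f(G, o) = (6 + o)*(G + o) (f(G, o) = (G + o)*(6 + o) = (6 + o)*(G + o))
b(Z) = -(-4 + Z)*(-3 + Z)/3 (b(Z) = -(Z - 3)*(Z - 4)/3 = -(-3 + Z)*(-4 + Z)/3 = -(-4 + Z)*(-3 + Z)/3)
V(U) = 15/U (V(U) = ((-1)² + 6*4 + 6*(-1) + 4*(-1))/U = (1 + 24 - 6 - 4)/U = 15/U)
V(b(6)) - 450*(-336) = 15/(-4 - ⅓*6² + (7/3)*6) - 450*(-336) = 15/(-4 - ⅓*36 + 14) + 151200 = 15/(-4 - 12 + 14) + 151200 = 15/(-2) + 151200 = 15*(-½) + 151200 = -15/2 + 151200 = 302385/2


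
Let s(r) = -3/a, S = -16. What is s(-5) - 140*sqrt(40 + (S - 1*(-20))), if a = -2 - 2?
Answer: 3/4 - 280*sqrt(11) ≈ -927.91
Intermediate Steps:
a = -4
s(r) = 3/4 (s(r) = -3/(-4) = -3*(-1/4) = 3/4)
s(-5) - 140*sqrt(40 + (S - 1*(-20))) = 3/4 - 140*sqrt(40 + (-16 - 1*(-20))) = 3/4 - 140*sqrt(40 + (-16 + 20)) = 3/4 - 140*sqrt(40 + 4) = 3/4 - 280*sqrt(11)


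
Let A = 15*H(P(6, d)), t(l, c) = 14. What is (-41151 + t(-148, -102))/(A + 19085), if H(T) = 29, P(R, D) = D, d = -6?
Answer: -41137/19520 ≈ -2.1074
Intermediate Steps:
A = 435 (A = 15*29 = 435)
(-41151 + t(-148, -102))/(A + 19085) = (-41151 + 14)/(435 + 19085) = -41137/19520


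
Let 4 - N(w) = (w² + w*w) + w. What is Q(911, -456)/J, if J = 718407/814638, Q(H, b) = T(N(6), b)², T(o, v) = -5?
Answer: 6788650/239469 ≈ 28.349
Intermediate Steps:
N(w) = 4 - w - 2*w² (N(w) = 4 - ((w² + w*w) + w) = 4 - ((w² + w²) + w) = 4 - (2*w² + w) = 4 - (w + 2*w²) = 4 + (-w - 2*w²) = 4 - w - 2*w²)
Q(H, b) = 25 (Q(H, b) = (-5)² = 25)
J = 239469/271546 (J = 718407*(1/814638) = 239469/271546 ≈ 0.88187)
Q(911, -456)/J = 25/(239469/271546) = 25*(271546/239469) = 6788650/239469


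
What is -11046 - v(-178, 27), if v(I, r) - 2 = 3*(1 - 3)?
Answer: -11042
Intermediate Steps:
v(I, r) = -4 (v(I, r) = 2 + 3*(1 - 3) = 2 + 3*(-2) = 2 - 6 = -4)
-11046 - v(-178, 27) = -11046 - 1*(-4) = -11046 + 4 = -11042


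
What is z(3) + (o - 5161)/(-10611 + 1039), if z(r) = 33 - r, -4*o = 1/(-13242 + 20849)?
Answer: 8894743389/291256816 ≈ 30.539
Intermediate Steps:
o = -1/30428 (o = -1/(4*(-13242 + 20849)) = -¼/7607 = -¼*1/7607 = -1/30428 ≈ -3.2864e-5)
z(3) + (o - 5161)/(-10611 + 1039) = (33 - 1*3) + (-1/30428 - 5161)/(-10611 + 1039) = (33 - 3) - 157038909/30428/(-9572) = 30 - 157038909/30428*(-1/9572) = 30 + 157038909/291256816 = 8894743389/291256816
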